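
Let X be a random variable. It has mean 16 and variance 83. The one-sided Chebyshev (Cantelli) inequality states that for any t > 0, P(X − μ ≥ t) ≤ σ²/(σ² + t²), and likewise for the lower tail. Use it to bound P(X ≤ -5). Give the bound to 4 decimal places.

0.1584

Here σ² = 83 and t = 21, so σ² + t² = 524.
Cantelli's bound: 83/524 = 0.1584.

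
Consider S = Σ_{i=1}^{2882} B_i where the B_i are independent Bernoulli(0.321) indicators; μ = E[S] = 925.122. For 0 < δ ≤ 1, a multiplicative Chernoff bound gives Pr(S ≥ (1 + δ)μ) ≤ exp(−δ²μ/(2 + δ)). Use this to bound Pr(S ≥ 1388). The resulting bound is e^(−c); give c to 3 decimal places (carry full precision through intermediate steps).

92.626

Write 1388 = (1 + δ)μ, so δ = 1388/925.122 − 1 = 0.5003427…
Then the exponent is δ²μ/(2 + δ) = (1388 − μ)² / (μ·(2 + δ)) = 92.626348.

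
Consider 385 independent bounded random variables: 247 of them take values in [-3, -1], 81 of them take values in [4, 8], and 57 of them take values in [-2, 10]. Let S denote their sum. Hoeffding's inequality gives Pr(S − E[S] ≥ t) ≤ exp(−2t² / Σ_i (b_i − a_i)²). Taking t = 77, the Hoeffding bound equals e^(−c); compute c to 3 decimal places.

1.130

Σ(b_i − a_i)² = 247·2² + 81·4² + 57·12² = 10492.
c = 2t² / 10492 = 2·77² / 10492 = 1.1302.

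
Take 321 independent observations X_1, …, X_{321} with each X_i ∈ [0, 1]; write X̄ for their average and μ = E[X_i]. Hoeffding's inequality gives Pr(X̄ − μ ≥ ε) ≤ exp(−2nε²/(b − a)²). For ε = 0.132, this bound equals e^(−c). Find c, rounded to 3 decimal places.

c = 2nε²/(b − a)² = 2·321·0.132² / 1² = 11.1862.

11.186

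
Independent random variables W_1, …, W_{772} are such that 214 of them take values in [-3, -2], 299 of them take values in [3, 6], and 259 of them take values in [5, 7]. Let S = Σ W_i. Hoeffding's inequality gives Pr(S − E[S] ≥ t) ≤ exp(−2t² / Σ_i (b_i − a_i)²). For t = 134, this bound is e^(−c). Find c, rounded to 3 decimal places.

Σ(b_i − a_i)² = 214·1² + 299·3² + 259·2² = 3941.
c = 2t² / 3941 = 2·134² / 3941 = 9.1124.

9.112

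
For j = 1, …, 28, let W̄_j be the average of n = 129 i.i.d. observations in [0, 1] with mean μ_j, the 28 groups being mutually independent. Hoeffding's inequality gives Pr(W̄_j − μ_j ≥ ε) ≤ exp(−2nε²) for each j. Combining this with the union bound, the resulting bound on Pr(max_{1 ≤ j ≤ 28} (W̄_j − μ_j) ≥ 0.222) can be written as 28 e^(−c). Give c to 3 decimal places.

12.715

Union bound over the 28 events: Pr(max_{1 ≤ j ≤ 28} (W̄_j − μ_j) ≥ 0.222) ≤ 28·exp(−2nε²) = 28 exp(−2·129·0.222²).
So c = 2·129·0.222² = 12.7153.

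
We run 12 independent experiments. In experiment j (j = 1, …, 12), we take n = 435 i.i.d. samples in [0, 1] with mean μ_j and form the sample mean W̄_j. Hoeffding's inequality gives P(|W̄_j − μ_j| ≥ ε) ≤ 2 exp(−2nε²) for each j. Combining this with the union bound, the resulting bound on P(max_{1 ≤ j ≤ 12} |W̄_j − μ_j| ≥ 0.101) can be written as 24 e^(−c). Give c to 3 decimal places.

8.875

Union bound over the 12 events: P(max_{1 ≤ j ≤ 12} |W̄_j − μ_j| ≥ 0.101) ≤ 12·2·exp(−2nε²) = 24 exp(−2·435·0.101²).
So c = 2·435·0.101² = 8.8749.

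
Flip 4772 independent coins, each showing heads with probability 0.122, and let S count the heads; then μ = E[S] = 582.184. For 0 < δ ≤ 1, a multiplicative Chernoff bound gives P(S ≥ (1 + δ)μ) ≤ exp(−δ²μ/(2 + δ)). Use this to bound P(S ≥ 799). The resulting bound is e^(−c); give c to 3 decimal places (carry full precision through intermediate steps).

34.035

Write 799 = (1 + δ)μ, so δ = 799/582.184 − 1 = 0.3724183…
Then the exponent is δ²μ/(2 + δ) = (799 − μ)² / (μ·(2 + δ)) = 34.035420.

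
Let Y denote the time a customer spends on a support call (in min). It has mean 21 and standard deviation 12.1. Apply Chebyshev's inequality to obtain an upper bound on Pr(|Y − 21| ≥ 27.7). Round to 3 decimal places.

Chebyshev: Pr(|Y − μ| ≥ t) ≤ Var(Y)/t².
Var(Y) = σ² = 12.1² = 146.41.
Bound = 146.41 / 767.29 = 0.1908.

0.191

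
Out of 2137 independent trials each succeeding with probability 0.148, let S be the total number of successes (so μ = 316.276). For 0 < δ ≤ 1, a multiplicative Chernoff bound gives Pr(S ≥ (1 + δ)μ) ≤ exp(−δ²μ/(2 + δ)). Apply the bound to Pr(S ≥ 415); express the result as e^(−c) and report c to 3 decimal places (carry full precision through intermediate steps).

Write 415 = (1 + δ)μ, so δ = 415/316.276 − 1 = 0.3121451…
Then the exponent is δ²μ/(2 + δ) = (415 − μ)² / (μ·(2 + δ)) = 13.327975.

13.328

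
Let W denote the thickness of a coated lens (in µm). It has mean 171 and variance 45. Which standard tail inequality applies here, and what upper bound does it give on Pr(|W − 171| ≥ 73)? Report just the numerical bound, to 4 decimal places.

0.0084

Mean and variance are known, so Chebyshev's inequality applies.
Chebyshev: Pr(|W − μ| ≥ t) ≤ Var(W)/t².
Bound = 45 / 5329 = 0.0084.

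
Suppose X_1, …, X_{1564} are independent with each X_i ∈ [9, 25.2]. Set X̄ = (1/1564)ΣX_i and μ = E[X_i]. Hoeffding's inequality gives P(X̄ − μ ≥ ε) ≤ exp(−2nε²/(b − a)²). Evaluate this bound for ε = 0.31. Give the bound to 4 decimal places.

Exponent: 2nε²/(b − a)² = 2·1564·0.31² / 16.2² = 1.14541.
Bound = exp(−1.14541) = 0.31809.

0.3181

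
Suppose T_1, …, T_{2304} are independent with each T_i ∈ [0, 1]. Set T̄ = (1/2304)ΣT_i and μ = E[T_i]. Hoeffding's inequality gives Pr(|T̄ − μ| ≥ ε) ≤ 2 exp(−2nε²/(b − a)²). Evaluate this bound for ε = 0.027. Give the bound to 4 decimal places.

Exponent: 2nε²/(b − a)² = 2·2304·0.027² / 1² = 3.35923.
Bound = 2·exp(−3.35923) = 0.06952.

0.0695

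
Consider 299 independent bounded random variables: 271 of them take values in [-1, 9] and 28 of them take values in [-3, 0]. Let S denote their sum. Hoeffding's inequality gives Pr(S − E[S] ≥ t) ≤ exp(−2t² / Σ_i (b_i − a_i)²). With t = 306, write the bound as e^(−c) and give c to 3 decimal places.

Σ(b_i − a_i)² = 271·10² + 28·3² = 27352.
c = 2t² / 27352 = 2·306² / 27352 = 6.8467.

6.847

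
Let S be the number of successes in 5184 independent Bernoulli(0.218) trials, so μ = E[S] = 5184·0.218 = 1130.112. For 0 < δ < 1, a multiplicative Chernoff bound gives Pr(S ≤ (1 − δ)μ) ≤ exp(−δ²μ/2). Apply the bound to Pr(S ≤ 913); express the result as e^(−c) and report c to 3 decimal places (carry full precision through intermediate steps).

20.855

Write 913 = (1 − δ)μ, so δ = 1 − 913/1130.112 = 0.1921155…
Then the exponent is δ²μ/2 = (μ − 913)²/(2μ) = 20.855287.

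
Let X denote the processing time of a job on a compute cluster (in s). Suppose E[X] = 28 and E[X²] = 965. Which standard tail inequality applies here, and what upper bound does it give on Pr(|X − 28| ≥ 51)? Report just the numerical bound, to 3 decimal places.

The first two moments determine the variance, so Chebyshev's inequality is the sharpest standard bound available.
Var(X) = E[X²] − (E[X])² = 965 − 784 = 181.
Chebyshev's inequality: Pr(|X − μ| ≥ t) ≤ Var(X)/t² = 181/2601 = 0.0696.

0.070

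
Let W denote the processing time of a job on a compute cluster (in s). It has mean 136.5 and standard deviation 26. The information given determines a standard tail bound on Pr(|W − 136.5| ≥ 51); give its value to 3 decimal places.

Mean and variance are known, so Chebyshev's inequality applies.
Chebyshev: Pr(|W − μ| ≥ t) ≤ Var(W)/t².
Var(W) = σ² = 26² = 676.
Bound = 676 / 2601 = 0.2599.

0.260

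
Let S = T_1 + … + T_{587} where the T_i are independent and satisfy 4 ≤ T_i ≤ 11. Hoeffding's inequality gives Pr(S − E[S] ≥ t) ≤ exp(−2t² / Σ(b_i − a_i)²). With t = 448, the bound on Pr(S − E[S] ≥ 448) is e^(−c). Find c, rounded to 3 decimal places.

13.956

Σ(b_i − a_i)² = 587·(7)² = 28763.
c = 2t²/28763 = 2·448²/28763 = 13.9557.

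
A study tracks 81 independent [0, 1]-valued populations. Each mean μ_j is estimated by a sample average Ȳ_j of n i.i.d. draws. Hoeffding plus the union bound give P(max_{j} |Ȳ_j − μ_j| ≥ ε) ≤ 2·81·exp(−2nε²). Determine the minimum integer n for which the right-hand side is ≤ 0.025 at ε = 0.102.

Need 2·81·exp(−2nε²) ≤ 0.025, i.e. exp(−2nε²) ≤ 0.025/162.
So 2nε² ≥ ln(162/0.025) = 8.776476.
Hence n ≥ 8.776476/(2·0.102²) = 421.784.
The smallest integer n is 422.

422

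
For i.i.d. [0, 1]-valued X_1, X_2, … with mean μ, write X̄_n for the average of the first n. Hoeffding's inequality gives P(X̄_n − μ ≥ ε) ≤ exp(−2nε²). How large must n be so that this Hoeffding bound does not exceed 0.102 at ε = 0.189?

Require exp(−2nε²) ≤ 0.102, i.e. 2nε² ≥ ln(1/0.102) = 2.282782.
So n ≥ 2.282782 / (2·0.189²) = 31.953.
The smallest integer n is 32.

32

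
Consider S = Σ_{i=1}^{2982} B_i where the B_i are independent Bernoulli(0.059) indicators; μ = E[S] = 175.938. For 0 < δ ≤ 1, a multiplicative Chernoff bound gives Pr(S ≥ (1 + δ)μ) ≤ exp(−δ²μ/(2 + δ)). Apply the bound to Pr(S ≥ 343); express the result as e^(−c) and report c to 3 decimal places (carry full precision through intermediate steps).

Write 343 = (1 + δ)μ, so δ = 343/175.938 − 1 = 0.9495504…
Then the exponent is δ²μ/(2 + δ) = (343 − μ)² / (μ·(2 + δ)) = 53.782363.

53.782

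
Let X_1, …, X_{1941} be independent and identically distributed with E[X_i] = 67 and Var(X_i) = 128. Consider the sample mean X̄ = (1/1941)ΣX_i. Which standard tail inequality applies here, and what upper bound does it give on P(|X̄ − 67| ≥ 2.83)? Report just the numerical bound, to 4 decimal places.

With mean and variance of each term known, Chebyshev's inequality bounds the deviation of the sum (or sample mean).
Var(X̄) = Var(X_i)/n = 128/1941 = 0.065945.
Chebyshev: P(|X̄ − 67| ≥ 2.83) ≤ Var(X̄)/(2.83)² = 128/(1941·2.83²) = 0.0082.

0.0082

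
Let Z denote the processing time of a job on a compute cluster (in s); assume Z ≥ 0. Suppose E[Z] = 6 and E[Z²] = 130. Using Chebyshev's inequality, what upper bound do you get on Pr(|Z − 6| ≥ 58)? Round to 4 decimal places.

Var(Z) = E[Z²] − (E[Z])² = 130 − 36 = 94.
Chebyshev's inequality: Pr(|Z − μ| ≥ t) ≤ Var(Z)/t² = 94/3364 = 0.0279.

0.0279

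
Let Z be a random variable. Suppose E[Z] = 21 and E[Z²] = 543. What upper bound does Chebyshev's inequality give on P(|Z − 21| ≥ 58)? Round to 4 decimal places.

0.0303

Var(Z) = E[Z²] − (E[Z])² = 543 − 441 = 102.
Chebyshev's inequality: P(|Z − μ| ≥ t) ≤ Var(Z)/t² = 102/3364 = 0.0303.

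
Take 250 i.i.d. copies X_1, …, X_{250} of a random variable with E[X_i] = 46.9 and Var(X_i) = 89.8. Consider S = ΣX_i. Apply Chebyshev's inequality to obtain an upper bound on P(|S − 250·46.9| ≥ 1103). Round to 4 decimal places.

0.0185

Var(S) = n·Var(X_i) = 250·89.8 = 22450.
Chebyshev: P(|S − 250·46.9| ≥ 1103) ≤ Var(S)/1103² = 22450/1216609 = 0.0185.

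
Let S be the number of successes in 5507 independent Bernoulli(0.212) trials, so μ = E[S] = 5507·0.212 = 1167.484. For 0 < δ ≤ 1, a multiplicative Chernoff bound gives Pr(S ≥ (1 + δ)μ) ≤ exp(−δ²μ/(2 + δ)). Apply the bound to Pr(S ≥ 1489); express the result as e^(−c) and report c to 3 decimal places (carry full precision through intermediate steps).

Write 1489 = (1 + δ)μ, so δ = 1489/1167.484 − 1 = 0.2753922…
Then the exponent is δ²μ/(2 + δ) = (1489 − μ)² / (μ·(2 + δ)) = 38.913292.

38.913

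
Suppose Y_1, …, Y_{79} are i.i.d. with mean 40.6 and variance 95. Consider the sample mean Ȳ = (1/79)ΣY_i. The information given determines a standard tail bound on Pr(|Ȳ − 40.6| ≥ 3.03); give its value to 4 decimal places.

0.1310

With mean and variance of each term known, Chebyshev's inequality bounds the deviation of the sum (or sample mean).
Var(Ȳ) = Var(Y_i)/n = 95/79 = 1.2025.
Chebyshev: Pr(|Ȳ − 40.6| ≥ 3.03) ≤ Var(Ȳ)/(3.03)² = 95/(79·3.03²) = 0.1310.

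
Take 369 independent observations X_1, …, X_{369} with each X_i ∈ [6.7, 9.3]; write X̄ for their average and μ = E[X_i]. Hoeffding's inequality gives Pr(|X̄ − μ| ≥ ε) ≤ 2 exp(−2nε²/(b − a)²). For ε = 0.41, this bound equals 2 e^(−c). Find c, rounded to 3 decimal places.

c = 2nε²/(b − a)² = 2·369·0.41² / 2.6² = 18.3517.

18.352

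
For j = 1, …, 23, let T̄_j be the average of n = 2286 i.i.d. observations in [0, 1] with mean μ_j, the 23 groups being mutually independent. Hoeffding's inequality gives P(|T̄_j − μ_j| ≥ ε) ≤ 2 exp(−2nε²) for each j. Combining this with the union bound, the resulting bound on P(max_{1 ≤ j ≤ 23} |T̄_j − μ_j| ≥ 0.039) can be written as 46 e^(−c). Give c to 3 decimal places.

6.954

Union bound over the 23 events: P(max_{1 ≤ j ≤ 23} |T̄_j − μ_j| ≥ 0.039) ≤ 23·2·exp(−2nε²) = 46 exp(−2·2286·0.039²).
So c = 2·2286·0.039² = 6.9540.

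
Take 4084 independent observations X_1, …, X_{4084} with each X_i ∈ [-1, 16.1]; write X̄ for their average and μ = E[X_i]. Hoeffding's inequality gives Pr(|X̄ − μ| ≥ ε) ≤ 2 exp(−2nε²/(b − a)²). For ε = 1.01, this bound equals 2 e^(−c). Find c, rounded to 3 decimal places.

28.495

c = 2nε²/(b − a)² = 2·4084·1.01² / 17.1² = 28.4948.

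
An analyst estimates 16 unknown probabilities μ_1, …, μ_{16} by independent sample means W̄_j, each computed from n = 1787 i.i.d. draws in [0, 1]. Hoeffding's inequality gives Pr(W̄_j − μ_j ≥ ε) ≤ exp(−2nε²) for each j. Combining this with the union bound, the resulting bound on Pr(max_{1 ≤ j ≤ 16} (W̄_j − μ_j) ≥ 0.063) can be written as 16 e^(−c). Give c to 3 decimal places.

14.185

Union bound over the 16 events: Pr(max_{1 ≤ j ≤ 16} (W̄_j − μ_j) ≥ 0.063) ≤ 16·exp(−2nε²) = 16 exp(−2·1787·0.063²).
So c = 2·1787·0.063² = 14.1852.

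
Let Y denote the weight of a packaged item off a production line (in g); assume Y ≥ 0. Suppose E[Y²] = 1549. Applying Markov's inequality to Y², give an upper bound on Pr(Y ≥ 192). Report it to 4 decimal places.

0.0420

Since Y ≥ 0, the event {Y ≥ 192} is the same as {Y² ≥ 36864}.
Markov's inequality applied to Y² gives Pr(Y² ≥ 36864) ≤ E[Y²]/36864 = 1549/36864 = 0.0420.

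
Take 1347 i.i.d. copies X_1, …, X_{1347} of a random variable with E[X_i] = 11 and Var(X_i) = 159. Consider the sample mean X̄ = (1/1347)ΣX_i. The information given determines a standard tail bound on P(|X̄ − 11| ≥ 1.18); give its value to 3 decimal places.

With mean and variance of each term known, Chebyshev's inequality bounds the deviation of the sum (or sample mean).
Var(X̄) = Var(X_i)/n = 159/1347 = 0.11804.
Chebyshev: P(|X̄ − 11| ≥ 1.18) ≤ Var(X̄)/(1.18)² = 159/(1347·1.18²) = 0.0848.

0.085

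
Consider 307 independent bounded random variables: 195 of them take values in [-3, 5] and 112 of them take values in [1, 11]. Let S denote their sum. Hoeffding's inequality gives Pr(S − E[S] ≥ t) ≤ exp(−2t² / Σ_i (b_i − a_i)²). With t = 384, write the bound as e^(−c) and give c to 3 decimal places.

12.454

Σ(b_i − a_i)² = 195·8² + 112·10² = 23680.
c = 2t² / 23680 = 2·384² / 23680 = 12.4541.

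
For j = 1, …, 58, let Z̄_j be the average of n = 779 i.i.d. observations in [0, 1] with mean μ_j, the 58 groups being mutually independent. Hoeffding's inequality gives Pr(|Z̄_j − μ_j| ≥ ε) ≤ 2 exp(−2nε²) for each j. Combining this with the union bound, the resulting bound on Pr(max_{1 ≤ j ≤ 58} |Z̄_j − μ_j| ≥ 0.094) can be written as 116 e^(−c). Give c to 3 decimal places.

13.766

Union bound over the 58 events: Pr(max_{1 ≤ j ≤ 58} |Z̄_j − μ_j| ≥ 0.094) ≤ 58·2·exp(−2nε²) = 116 exp(−2·779·0.094²).
So c = 2·779·0.094² = 13.7665.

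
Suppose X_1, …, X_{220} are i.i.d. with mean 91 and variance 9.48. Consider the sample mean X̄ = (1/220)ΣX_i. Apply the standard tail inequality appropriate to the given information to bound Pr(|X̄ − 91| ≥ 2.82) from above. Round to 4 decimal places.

With mean and variance of each term known, Chebyshev's inequality bounds the deviation of the sum (or sample mean).
Var(X̄) = Var(X_i)/n = 9.48/220 = 0.043091.
Chebyshev: Pr(|X̄ − 91| ≥ 2.82) ≤ Var(X̄)/(2.82)² = 9.48/(220·2.82²) = 0.0054.

0.0054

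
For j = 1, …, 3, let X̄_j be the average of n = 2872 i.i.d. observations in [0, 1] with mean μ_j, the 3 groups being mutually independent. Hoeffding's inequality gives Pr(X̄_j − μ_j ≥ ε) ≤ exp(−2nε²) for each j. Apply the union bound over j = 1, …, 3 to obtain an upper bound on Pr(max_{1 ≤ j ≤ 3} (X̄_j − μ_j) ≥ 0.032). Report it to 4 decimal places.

Per-experiment Hoeffding bound: exp(−2·2872·0.032²) = exp(−5.88186) = 0.0027896.
Union bound over 3 events: 3·0.0027896 = 0.00837.

0.0084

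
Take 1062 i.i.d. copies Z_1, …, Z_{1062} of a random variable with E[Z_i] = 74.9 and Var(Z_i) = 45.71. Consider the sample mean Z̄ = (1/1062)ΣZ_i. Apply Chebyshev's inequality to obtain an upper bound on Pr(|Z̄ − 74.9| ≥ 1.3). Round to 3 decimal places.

0.025

Var(Z̄) = Var(Z_i)/n = 45.71/1062 = 0.043041.
Chebyshev: Pr(|Z̄ − 74.9| ≥ 1.3) ≤ Var(Z̄)/(1.3)² = 45.71/(1062·1.3²) = 0.0255.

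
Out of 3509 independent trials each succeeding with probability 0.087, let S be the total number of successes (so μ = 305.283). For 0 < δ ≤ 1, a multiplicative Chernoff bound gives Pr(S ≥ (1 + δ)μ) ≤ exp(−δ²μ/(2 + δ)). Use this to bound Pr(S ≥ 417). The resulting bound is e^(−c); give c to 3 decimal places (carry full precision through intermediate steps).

Write 417 = (1 + δ)μ, so δ = 417/305.283 − 1 = 0.3659457…
Then the exponent is δ²μ/(2 + δ) = (417 − μ)² / (μ·(2 + δ)) = 17.279499.

17.279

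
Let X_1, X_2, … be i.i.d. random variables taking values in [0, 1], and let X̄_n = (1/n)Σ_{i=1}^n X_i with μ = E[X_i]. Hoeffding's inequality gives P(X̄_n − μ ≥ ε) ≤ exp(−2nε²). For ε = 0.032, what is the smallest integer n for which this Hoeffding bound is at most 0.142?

Require exp(−2nε²) ≤ 0.142, i.e. 2nε² ≥ ln(1/0.142) = 1.951928.
So n ≥ 1.951928 / (2·0.032²) = 953.090.
The smallest integer n is 954.

954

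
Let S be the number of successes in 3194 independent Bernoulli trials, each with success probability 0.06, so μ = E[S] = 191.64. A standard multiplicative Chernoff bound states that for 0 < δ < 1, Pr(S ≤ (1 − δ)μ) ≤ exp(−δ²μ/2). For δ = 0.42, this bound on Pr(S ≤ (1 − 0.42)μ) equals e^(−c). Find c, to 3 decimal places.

c = δ²μ/2 = 0.42²·191.64/2 = 16.9026.

16.903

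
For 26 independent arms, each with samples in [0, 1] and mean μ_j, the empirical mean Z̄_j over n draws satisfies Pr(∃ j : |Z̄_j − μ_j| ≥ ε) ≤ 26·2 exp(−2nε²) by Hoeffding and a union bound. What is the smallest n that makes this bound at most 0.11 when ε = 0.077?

Need 2·26·exp(−2nε²) ≤ 0.11, i.e. exp(−2nε²) ≤ 0.11/52.
So 2nε² ≥ ln(52/0.11) = 6.158519.
Hence n ≥ 6.158519/(2·0.077²) = 519.356.
The smallest integer n is 520.

520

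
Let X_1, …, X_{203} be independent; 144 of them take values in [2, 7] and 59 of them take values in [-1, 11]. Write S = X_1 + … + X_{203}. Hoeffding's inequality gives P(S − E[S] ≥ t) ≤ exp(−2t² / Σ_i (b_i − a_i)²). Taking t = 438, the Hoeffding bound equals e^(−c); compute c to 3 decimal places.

Σ(b_i − a_i)² = 144·5² + 59·12² = 12096.
c = 2t² / 12096 = 2·438² / 12096 = 31.7202.

31.720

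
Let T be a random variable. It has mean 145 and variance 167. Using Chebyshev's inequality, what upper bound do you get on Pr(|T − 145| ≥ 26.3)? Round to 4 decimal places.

Chebyshev: Pr(|T − μ| ≥ t) ≤ Var(T)/t².
Bound = 167 / 691.69 = 0.2414.

0.2414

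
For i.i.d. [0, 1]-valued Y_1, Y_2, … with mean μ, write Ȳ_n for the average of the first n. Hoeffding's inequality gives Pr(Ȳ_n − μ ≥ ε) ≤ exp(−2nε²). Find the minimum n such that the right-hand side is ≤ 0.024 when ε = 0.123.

124

Require exp(−2nε²) ≤ 0.024, i.e. 2nε² ≥ ln(1/0.024) = 3.729701.
So n ≥ 3.729701 / (2·0.123²) = 123.263.
The smallest integer n is 124.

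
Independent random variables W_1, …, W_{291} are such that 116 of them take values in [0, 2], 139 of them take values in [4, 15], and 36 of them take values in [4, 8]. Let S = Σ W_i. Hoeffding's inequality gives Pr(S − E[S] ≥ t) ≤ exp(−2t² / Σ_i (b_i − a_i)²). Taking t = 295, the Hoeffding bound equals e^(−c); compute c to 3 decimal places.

9.746

Σ(b_i − a_i)² = 116·2² + 139·11² + 36·4² = 17859.
c = 2t² / 17859 = 2·295² / 17859 = 9.7458.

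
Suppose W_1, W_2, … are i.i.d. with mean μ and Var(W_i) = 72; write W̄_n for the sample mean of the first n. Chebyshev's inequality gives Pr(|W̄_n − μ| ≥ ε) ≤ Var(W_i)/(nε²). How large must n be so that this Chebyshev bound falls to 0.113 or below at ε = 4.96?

Require 72/(n·4.96²) ≤ 0.113, i.e. n ≥ 72/(0.113·4.96²) = 25.899.
The smallest integer n is 26.

26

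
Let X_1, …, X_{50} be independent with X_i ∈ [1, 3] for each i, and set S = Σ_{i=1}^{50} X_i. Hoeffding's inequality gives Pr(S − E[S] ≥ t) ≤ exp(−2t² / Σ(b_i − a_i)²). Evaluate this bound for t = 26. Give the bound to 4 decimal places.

Σ(b_i − a_i)² = 50·(2)² = 200.
Exponent = 2·26²/200 = 6.7600.
Bound = exp(−6.7600) = 0.00116.

0.0012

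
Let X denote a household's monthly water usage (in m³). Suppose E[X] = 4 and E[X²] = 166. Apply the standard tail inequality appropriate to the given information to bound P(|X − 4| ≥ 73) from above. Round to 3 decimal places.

The first two moments determine the variance, so Chebyshev's inequality is the sharpest standard bound available.
Var(X) = E[X²] − (E[X])² = 166 − 16 = 150.
Chebyshev's inequality: P(|X − μ| ≥ t) ≤ Var(X)/t² = 150/5329 = 0.0281.

0.028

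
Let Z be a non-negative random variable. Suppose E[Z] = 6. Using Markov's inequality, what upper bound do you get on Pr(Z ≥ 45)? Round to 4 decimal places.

Markov's inequality: for a non-negative random variable, Pr(Z ≥ a) ≤ E[Z]/a.
Here E[Z] = 6 and a = 45, so the bound is 6/45 = 0.1333.

0.1333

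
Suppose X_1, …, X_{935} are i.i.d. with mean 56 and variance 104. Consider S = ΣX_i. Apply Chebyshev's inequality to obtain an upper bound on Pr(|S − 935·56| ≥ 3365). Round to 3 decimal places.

0.009

Var(S) = n·Var(X_i) = 935·104 = 97240.
Chebyshev: Pr(|S − 935·56| ≥ 3365) ≤ Var(S)/3365² = 97240/11323225 = 0.0086.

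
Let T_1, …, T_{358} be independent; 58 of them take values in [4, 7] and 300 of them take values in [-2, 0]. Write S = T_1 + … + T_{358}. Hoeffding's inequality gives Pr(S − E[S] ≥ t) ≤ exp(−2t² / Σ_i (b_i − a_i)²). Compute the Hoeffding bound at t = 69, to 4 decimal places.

Σ(b_i − a_i)² = 58·3² + 300·2² = 1722.
Exponent = 2·69² / 1722 = 5.52962.
Bound = exp(−5.52962) = 0.00397.

0.0040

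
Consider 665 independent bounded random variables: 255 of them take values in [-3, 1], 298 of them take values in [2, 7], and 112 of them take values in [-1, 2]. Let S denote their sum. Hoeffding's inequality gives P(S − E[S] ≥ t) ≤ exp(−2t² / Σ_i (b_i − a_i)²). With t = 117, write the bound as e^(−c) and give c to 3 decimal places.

2.184

Σ(b_i − a_i)² = 255·4² + 298·5² + 112·3² = 12538.
c = 2t² / 12538 = 2·117² / 12538 = 2.1836.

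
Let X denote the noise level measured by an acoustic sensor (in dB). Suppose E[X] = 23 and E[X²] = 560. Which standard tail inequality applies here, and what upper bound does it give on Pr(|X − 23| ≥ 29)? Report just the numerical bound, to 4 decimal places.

0.0369

The first two moments determine the variance, so Chebyshev's inequality is the sharpest standard bound available.
Var(X) = E[X²] − (E[X])² = 560 − 529 = 31.
Chebyshev's inequality: Pr(|X − μ| ≥ t) ≤ Var(X)/t² = 31/841 = 0.0369.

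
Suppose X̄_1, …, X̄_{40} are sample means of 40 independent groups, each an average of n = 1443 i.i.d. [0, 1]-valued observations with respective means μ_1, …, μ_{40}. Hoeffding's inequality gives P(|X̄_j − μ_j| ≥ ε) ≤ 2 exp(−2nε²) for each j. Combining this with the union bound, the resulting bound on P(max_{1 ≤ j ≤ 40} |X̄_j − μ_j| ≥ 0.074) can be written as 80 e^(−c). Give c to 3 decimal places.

15.804

Union bound over the 40 events: P(max_{1 ≤ j ≤ 40} |X̄_j − μ_j| ≥ 0.074) ≤ 40·2·exp(−2nε²) = 80 exp(−2·1443·0.074²).
So c = 2·1443·0.074² = 15.8037.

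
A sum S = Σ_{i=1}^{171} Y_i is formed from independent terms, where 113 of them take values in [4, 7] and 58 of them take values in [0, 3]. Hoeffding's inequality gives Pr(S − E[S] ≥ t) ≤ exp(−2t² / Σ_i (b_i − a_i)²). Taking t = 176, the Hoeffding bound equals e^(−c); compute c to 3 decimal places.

Σ(b_i − a_i)² = 113·3² + 58·3² = 1539.
c = 2t² / 1539 = 2·176² / 1539 = 40.2547.

40.255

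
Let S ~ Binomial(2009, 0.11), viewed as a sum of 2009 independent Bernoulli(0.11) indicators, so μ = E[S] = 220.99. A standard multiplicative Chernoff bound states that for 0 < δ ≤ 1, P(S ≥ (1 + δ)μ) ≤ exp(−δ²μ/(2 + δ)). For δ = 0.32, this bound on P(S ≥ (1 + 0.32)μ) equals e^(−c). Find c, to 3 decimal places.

9.754

c = δ²μ/(2 + δ) = 0.32²·220.99/(2 + 0.32) = 9.7540.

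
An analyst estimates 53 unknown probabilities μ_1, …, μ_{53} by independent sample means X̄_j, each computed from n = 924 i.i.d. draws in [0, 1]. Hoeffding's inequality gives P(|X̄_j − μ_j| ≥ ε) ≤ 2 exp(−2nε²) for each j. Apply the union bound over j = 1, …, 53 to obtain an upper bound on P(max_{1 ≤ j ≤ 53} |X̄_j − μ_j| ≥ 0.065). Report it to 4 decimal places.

Per-experiment Hoeffding bound: 2·exp(−2·924·0.065²) = 2·exp(−7.80780) = 0.0008131.
Union bound over 53 events: 53·0.0008131 = 0.04309.

0.0431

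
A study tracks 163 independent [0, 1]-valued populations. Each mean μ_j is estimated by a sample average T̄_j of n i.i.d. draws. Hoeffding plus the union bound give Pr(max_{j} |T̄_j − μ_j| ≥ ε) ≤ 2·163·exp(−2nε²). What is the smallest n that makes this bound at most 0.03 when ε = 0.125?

Need 2·163·exp(−2nε²) ≤ 0.03, i.e. exp(−2nε²) ≤ 0.03/326.
So 2nε² ≥ ln(326/0.03) = 9.293455.
Hence n ≥ 9.293455/(2·0.125²) = 297.391.
The smallest integer n is 298.

298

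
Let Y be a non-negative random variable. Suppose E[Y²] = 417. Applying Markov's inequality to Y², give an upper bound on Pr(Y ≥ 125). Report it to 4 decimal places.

Since Y ≥ 0, the event {Y ≥ 125} is the same as {Y² ≥ 15625}.
Markov's inequality applied to Y² gives Pr(Y² ≥ 15625) ≤ E[Y²]/15625 = 417/15625 = 0.0267.

0.0267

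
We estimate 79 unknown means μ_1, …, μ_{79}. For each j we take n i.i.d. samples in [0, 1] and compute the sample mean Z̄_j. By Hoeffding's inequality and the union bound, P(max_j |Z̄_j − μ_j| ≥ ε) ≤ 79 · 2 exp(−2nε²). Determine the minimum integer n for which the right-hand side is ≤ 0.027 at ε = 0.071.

Need 2·79·exp(−2nε²) ≤ 0.027, i.e. exp(−2nε²) ≤ 0.027/158.
So 2nε² ≥ ln(158/0.027) = 8.674513.
Hence n ≥ 8.674513/(2·0.071²) = 860.396.
The smallest integer n is 861.

861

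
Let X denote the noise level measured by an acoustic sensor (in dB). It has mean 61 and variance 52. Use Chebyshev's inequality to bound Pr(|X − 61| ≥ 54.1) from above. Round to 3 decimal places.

Chebyshev: Pr(|X − μ| ≥ t) ≤ Var(X)/t².
Bound = 52 / 2926.81 = 0.0178.

0.018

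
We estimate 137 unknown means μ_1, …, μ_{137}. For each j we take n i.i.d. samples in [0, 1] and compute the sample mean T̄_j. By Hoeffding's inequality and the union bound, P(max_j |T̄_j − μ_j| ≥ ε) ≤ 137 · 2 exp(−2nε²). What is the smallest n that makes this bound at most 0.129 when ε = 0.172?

130

Need 2·137·exp(−2nε²) ≤ 0.129, i.e. exp(−2nε²) ≤ 0.129/274.
So 2nε² ≥ ln(274/0.129) = 7.661071.
Hence n ≥ 7.661071/(2·0.172²) = 129.480.
The smallest integer n is 130.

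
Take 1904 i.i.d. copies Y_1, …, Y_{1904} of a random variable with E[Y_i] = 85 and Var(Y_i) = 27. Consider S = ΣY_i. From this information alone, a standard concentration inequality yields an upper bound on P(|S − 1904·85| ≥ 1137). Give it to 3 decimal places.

0.040

With mean and variance of each term known, Chebyshev's inequality bounds the deviation of the sum (or sample mean).
Var(S) = n·Var(Y_i) = 1904·27 = 51408.
Chebyshev: P(|S − 1904·85| ≥ 1137) ≤ Var(S)/1137² = 51408/1292769 = 0.0398.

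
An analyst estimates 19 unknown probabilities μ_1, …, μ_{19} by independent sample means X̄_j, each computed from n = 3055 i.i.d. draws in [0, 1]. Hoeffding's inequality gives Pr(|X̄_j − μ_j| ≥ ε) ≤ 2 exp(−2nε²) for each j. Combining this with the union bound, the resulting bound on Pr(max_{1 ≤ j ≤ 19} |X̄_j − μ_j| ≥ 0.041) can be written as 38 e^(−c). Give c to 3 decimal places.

Union bound over the 19 events: Pr(max_{1 ≤ j ≤ 19} |X̄_j − μ_j| ≥ 0.041) ≤ 19·2·exp(−2nε²) = 38 exp(−2·3055·0.041²).
So c = 2·3055·0.041² = 10.2709.

10.271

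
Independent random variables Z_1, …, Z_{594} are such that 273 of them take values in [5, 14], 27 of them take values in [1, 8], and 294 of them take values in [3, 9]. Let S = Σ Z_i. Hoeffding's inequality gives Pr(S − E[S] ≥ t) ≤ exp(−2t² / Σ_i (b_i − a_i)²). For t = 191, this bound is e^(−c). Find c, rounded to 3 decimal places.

Σ(b_i − a_i)² = 273·9² + 27·7² + 294·6² = 34020.
c = 2t² / 34020 = 2·191² / 34020 = 2.1447.

2.145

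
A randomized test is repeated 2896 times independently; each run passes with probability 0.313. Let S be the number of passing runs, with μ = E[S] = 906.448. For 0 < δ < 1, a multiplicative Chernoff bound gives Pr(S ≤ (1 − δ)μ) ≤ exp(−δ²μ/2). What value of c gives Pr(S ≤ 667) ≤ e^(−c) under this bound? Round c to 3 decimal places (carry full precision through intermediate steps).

31.626

Write 667 = (1 − δ)μ, so δ = 1 − 667/906.448 = 0.2641608…
Then the exponent is δ²μ/2 = (μ − 667)²/(2μ) = 31.626384.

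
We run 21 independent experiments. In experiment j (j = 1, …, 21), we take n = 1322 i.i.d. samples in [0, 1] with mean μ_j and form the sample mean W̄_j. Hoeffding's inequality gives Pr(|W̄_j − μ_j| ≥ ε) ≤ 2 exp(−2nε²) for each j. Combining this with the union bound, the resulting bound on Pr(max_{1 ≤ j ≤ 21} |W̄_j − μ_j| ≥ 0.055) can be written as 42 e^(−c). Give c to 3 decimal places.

Union bound over the 21 events: Pr(max_{1 ≤ j ≤ 21} |W̄_j − μ_j| ≥ 0.055) ≤ 21·2·exp(−2nε²) = 42 exp(−2·1322·0.055²).
So c = 2·1322·0.055² = 7.9981.

7.998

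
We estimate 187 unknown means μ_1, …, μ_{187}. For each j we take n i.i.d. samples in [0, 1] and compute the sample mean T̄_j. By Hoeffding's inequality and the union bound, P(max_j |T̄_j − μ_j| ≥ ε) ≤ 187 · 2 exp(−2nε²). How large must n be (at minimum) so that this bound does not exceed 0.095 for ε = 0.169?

Need 2·187·exp(−2nε²) ≤ 0.095, i.e. exp(−2nε²) ≤ 0.095/374.
So 2nε² ≥ ln(374/0.095) = 8.278134.
Hence n ≥ 8.278134/(2·0.169²) = 144.920.
The smallest integer n is 145.

145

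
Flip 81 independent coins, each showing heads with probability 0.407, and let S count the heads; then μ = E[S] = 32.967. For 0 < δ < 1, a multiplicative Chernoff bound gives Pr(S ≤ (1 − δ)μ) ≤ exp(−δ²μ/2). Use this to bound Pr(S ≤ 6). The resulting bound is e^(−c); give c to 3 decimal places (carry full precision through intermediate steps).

11.030

Write 6 = (1 − δ)μ, so δ = 1 − 6/32.967 = 0.8179998…
Then the exponent is δ²μ/2 = (μ − 6)²/(2μ) = 11.029501.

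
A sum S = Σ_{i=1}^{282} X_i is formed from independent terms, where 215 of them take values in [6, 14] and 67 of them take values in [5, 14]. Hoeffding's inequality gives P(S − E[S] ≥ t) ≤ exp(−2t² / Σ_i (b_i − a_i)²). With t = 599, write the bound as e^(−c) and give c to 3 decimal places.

Σ(b_i − a_i)² = 215·8² + 67·9² = 19187.
c = 2t² / 19187 = 2·599² / 19187 = 37.4004.

37.400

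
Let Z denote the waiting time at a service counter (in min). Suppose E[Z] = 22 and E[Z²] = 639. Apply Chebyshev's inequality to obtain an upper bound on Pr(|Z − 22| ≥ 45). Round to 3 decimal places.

0.077

Var(Z) = E[Z²] − (E[Z])² = 639 − 484 = 155.
Chebyshev's inequality: Pr(|Z − μ| ≥ t) ≤ Var(Z)/t² = 155/2025 = 0.0765.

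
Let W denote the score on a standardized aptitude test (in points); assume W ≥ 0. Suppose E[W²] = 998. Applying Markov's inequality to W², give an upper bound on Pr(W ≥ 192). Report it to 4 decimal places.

0.0271

Since W ≥ 0, the event {W ≥ 192} is the same as {W² ≥ 36864}.
Markov's inequality applied to W² gives Pr(W² ≥ 36864) ≤ E[W²]/36864 = 998/36864 = 0.0271.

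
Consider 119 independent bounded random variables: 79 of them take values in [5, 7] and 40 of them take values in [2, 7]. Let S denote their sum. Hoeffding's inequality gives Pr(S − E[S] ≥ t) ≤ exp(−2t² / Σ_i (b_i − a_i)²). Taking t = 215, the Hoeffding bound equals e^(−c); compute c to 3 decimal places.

Σ(b_i − a_i)² = 79·2² + 40·5² = 1316.
c = 2t² / 1316 = 2·215² / 1316 = 70.2508.

70.251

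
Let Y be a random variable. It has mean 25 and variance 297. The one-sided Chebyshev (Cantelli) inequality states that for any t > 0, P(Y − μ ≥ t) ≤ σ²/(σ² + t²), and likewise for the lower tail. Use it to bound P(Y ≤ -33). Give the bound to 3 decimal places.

0.081

Here σ² = 297 and t = 58, so σ² + t² = 3661.
Cantelli's bound: 297/3661 = 0.0811.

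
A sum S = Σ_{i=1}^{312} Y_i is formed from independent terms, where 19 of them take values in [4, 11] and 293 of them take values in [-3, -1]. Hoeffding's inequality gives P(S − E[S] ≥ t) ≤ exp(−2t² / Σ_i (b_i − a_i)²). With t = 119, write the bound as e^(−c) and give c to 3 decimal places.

Σ(b_i − a_i)² = 19·7² + 293·2² = 2103.
c = 2t² / 2103 = 2·119² / 2103 = 13.4674.

13.467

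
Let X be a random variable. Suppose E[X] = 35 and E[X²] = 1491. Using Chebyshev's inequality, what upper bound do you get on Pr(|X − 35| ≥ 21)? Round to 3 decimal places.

0.603

Var(X) = E[X²] − (E[X])² = 1491 − 1225 = 266.
Chebyshev's inequality: Pr(|X − μ| ≥ t) ≤ Var(X)/t² = 266/441 = 0.6032.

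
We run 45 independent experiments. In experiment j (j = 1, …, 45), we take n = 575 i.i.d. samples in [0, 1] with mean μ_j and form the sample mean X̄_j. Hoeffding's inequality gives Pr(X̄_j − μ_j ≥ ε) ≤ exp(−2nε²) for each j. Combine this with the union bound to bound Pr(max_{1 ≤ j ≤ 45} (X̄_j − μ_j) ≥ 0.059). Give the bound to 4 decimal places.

0.8216

Per-experiment Hoeffding bound: exp(−2·575·0.059²) = exp(−4.00315) = 0.018258.
Union bound over 45 events: 45·0.018258 = 0.82161.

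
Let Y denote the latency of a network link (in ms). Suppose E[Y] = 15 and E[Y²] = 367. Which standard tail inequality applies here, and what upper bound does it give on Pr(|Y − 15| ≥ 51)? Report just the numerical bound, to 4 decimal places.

The first two moments determine the variance, so Chebyshev's inequality is the sharpest standard bound available.
Var(Y) = E[Y²] − (E[Y])² = 367 − 225 = 142.
Chebyshev's inequality: Pr(|Y − μ| ≥ t) ≤ Var(Y)/t² = 142/2601 = 0.0546.

0.0546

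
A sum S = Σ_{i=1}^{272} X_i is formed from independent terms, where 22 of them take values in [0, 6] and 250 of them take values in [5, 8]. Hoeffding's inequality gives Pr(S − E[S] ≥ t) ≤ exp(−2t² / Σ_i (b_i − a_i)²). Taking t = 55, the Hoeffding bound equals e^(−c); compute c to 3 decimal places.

1.989

Σ(b_i − a_i)² = 22·6² + 250·3² = 3042.
c = 2t² / 3042 = 2·55² / 3042 = 1.9888.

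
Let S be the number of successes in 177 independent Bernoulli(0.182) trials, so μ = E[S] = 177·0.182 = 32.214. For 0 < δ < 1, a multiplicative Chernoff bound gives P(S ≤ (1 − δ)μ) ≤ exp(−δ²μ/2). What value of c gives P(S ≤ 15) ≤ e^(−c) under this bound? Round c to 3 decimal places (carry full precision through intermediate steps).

4.599

Write 15 = (1 − δ)μ, so δ = 1 − 15/32.214 = 0.5343639…
Then the exponent is δ²μ/2 = (μ − 15)²/(2μ) = 4.599270.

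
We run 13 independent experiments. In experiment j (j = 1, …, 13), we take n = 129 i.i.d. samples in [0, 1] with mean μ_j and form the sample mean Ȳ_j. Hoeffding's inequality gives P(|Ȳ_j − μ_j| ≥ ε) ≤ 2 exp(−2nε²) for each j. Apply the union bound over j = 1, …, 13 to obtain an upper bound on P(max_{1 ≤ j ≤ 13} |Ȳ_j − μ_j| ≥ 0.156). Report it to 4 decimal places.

0.0488

Per-experiment Hoeffding bound: 2·exp(−2·129·0.156²) = 2·exp(−6.27869) = 0.0037517.
Union bound over 13 events: 13·0.0037517 = 0.04877.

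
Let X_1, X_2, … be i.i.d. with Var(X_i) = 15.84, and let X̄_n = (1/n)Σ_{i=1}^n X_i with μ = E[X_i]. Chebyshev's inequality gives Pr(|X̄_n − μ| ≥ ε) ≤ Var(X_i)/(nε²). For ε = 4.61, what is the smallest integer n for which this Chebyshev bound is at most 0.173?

5

Require 15.84/(n·4.61²) ≤ 0.173, i.e. n ≥ 15.84/(0.173·4.61²) = 4.308.
The smallest integer n is 5.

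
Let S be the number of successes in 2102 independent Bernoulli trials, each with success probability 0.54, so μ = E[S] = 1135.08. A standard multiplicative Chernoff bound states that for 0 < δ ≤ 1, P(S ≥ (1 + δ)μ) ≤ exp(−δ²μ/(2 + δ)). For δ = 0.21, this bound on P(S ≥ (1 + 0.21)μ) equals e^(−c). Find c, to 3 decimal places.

22.650

c = δ²μ/(2 + δ) = 0.21²·1135.08/(2 + 0.21) = 22.6502.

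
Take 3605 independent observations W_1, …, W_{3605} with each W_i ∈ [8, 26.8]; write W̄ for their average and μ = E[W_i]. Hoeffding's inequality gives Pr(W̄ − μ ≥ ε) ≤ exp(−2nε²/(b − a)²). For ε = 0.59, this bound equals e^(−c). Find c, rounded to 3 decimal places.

c = 2nε²/(b − a)² = 2·3605·0.59² / 18.8² = 7.1011.

7.101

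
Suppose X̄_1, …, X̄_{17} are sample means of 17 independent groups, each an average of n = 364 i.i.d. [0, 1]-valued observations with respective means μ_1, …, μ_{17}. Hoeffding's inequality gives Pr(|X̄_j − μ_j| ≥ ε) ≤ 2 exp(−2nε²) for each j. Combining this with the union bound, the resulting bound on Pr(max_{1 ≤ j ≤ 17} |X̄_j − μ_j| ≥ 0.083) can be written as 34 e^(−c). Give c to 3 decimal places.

Union bound over the 17 events: Pr(max_{1 ≤ j ≤ 17} |X̄_j − μ_j| ≥ 0.083) ≤ 17·2·exp(−2nε²) = 34 exp(−2·364·0.083²).
So c = 2·364·0.083² = 5.0152.

5.015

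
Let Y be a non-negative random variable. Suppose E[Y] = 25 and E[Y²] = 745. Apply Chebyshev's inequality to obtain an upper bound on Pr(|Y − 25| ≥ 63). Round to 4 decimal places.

Var(Y) = E[Y²] − (E[Y])² = 745 − 625 = 120.
Chebyshev's inequality: Pr(|Y − μ| ≥ t) ≤ Var(Y)/t² = 120/3969 = 0.0302.

0.0302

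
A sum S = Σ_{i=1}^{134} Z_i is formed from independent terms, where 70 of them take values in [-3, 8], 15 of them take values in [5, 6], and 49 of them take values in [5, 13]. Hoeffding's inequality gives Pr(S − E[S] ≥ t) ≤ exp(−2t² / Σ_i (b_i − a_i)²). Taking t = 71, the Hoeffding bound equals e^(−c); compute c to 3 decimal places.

0.868

Σ(b_i − a_i)² = 70·11² + 15·1² + 49·8² = 11621.
c = 2t² / 11621 = 2·71² / 11621 = 0.8676.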